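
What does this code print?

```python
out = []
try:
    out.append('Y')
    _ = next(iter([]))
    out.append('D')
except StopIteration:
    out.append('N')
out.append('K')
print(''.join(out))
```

Execution trace: 'Y' (try body) → 'N' (except StopIteration) → 'K' (after the try/except). Output: YNK

Answer: YNK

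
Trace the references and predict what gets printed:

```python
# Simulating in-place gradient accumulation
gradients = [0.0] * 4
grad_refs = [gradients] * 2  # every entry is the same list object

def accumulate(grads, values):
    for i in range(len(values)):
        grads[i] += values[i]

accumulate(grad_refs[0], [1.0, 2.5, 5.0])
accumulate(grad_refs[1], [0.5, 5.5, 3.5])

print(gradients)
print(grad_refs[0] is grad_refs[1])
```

Key concept: gradient accumulation aliasing.
Step by step:
`gradients = [0.0] * 4` → gradients = [0.0, 0.0, 0.0, 0.0]
`grad_refs = [gradients] * 2` → grad_refs = [[0.0, 0.0, 0.0, 0.0], [0.0, 0.0, 0.0, 0.0]]
`accumulate(grad_refs[0], [1.0, 2.5, 5.0])` → gradients = [1.0, 2.5, 5.0, 0.0]; grad_refs = [[1.0, 2.5, 5.0, 0.0], [1.0, 2.5, 5.0, 0.0]]
`accumulate(grad_refs[1], [0.5, 5.5, 3.5])` → gradients = [1.5, 8.0, 8.5, 0.0]; grad_refs = [[1.5, 8.0, 8.5, 0.0], [1.5, 8.0, 8.5, 0.0]]
`print(gradients)` → prints [1.5, 8.0, 8.5, 0.0]
`print(grad_refs[0] is grad_refs[1])` → prints True

Answer:
[1.5, 8.0, 8.5, 0.0]
True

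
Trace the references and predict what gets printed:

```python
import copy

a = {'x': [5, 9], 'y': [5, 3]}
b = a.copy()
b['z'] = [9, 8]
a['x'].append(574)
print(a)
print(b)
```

Key concept: shallow copy of dict with mutable values.
Step by step:
`a = {'x': [5, 9], 'y': [5, 3]}` → a = {'x': [5, 9], 'y': [5, 3]}
`b = a.copy()` → b = {'x': [5, 9], 'y': [5, 3]}
`b['z'] = [9, 8]` → b = {'x': [5, 9], 'y': [5, 3], 'z': [9, 8]}
`a['x'].append(574)` → a = {'x': [5, 9, 574], 'y': [5, 3]}; b = {'x': [5, 9, 574], 'y': [5, 3], 'z': [9, 8]}
`print(a)` → prints {'x': [5, 9, 574], 'y': [5, 3]}
`print(b)` → prints {'x': [5, 9, 574], 'y': [5, 3], 'z': [9, 8]}

Answer:
{'x': [5, 9, 574], 'y': [5, 3]}
{'x': [5, 9, 574], 'y': [5, 3], 'z': [9, 8]}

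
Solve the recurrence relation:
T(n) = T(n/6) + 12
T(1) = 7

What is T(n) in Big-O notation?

Each step divides n by 6 and adds 12. After log_6(n) steps we reach T(1)=7. So T(n) = 12·log_6(n) + 7 = O(log n).

Answer: O(log n)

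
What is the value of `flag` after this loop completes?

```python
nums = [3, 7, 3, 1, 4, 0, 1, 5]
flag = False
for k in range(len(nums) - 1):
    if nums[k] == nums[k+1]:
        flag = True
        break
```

Check consecutive duplicates in [3, 7, 3, 1, 4, 0, 1, 5]
`flag` takes the values: False

Answer: False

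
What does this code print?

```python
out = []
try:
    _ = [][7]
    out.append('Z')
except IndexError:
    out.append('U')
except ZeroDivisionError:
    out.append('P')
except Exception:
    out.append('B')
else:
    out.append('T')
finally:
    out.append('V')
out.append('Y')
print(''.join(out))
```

Execution trace: 'U' (except IndexError) → 'V' (finally) → 'Y' (after the try/except). Output: UVY

Answer: UVY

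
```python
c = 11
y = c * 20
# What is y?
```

Trace:
`c = 11` → c = 11
`y = c * 20` → y = 220
So y = 220

Answer: 220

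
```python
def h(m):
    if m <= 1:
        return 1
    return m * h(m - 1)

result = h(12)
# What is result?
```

h(12) = 12 * 11 * 10 * 9 * 8 * 7 * 6 * 5 * 4 * 3 * 2 * 1 = 479001600

Answer: 479001600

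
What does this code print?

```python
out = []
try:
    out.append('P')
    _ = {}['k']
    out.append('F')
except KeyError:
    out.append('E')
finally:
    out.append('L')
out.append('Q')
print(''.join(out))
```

Execution trace: 'P' (try body) → 'E' (except KeyError) → 'L' (finally) → 'Q' (after the try/except). Output: PELQ

Answer: PELQ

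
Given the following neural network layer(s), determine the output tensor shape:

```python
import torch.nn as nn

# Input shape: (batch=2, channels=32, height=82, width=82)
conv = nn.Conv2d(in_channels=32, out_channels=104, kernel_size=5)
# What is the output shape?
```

Input: (2, 32, 82, 82) -> Output: (2, 104, 78, 78)

Answer: (2, 104, 78, 78)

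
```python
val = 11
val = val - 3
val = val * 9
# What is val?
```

Trace:
`val = 11` → val = 11
`val = val - 3` → val = 8
`val = val * 9` → val = 72
So val = 72

Answer: 72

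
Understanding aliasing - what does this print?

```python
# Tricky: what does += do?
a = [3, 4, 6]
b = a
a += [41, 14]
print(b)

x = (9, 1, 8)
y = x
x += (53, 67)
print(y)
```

Key concept: += behavior differs for mutable vs immutable.
Step by step:
`a = [3, 4, 6]` → a = [3, 4, 6]
`b = a` → b = [3, 4, 6] (same object as a)
`a += [41, 14]` → a = [3, 4, 6, 41, 14] (same object as b); b = [3, 4, 6, 41, 14] (same object as a)
`print(b)` → prints [3, 4, 6, 41, 14]
`x = (9, 1, 8)` → x = (9, 1, 8)
`y = x` → y = (9, 1, 8)
`x += (53, 67)` → x = (9, 1, 8, 53, 67)
`print(y)` → prints (9, 1, 8)

Answer:
[3, 4, 6, 41, 14]
(9, 1, 8)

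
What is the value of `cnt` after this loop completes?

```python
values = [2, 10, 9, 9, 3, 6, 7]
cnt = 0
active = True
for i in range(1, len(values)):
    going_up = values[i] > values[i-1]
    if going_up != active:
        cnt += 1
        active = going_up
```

Count direction changes in [2, 10, 9, 9, 3, 6, 7]
`cnt` takes the values: 0 → 1 → 2

Answer: 2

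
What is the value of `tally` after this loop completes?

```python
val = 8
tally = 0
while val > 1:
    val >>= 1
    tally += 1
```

Count right shifts until 1
`tally` takes the values: 0 → 1 → 2 → 3

Answer: 3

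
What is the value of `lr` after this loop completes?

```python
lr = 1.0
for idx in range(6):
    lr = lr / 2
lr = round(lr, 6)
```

Halving LR 6 times: 1 / 2^6
`lr` takes the values: 1.0 → 0.5 → 0.25 → 0.125 → 0.0625 → 0.03125 → 0.015625

Answer: 0.015625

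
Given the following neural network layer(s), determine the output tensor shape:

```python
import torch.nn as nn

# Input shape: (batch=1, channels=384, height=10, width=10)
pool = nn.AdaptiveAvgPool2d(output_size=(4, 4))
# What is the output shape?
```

Input: (1, 384, 10, 10) -> Output: (1, 384, 4, 4)

Answer: (1, 384, 4, 4)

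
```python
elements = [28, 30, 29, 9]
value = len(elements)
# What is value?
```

Trace:
`elements = [28, 30, 29, 9]` → elements = [28, 30, 29, 9]
`value = len(elements)` → value = 4
So value = 4

Answer: 4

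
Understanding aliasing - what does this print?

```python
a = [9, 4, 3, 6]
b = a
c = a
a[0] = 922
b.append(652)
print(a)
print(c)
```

Key concept: multiple aliases.
Step by step:
`a = [9, 4, 3, 6]` → a = [9, 4, 3, 6]
`b = a` → b = [9, 4, 3, 6] (same object as a)
`c = a` → c = [9, 4, 3, 6] (same object as a, b)
`a[0] = 922` → a = [922, 4, 3, 6] (same object as b, c); b = [922, 4, 3, 6] (same object as a, c); c = [922, 4, 3, 6] (same object as a, b)
`b.append(652)` → a = [922, 4, 3, 6, 652] (same object as b, c); b = [922, 4, 3, 6, 652] (same object as a, c); c = [922, 4, 3, 6, 652] (same object as a, b)
`print(a)` → prints [922, 4, 3, 6, 652]
`print(c)` → prints [922, 4, 3, 6, 652]

Answer:
[922, 4, 3, 6, 652]
[922, 4, 3, 6, 652]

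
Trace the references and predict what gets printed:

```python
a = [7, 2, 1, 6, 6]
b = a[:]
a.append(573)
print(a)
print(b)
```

Key concept: slice [:] creates copy.
Step by step:
`a = [7, 2, 1, 6, 6]` → a = [7, 2, 1, 6, 6]
`b = a[:]` → b = [7, 2, 1, 6, 6]
`a.append(573)` → a = [7, 2, 1, 6, 6, 573]
`print(a)` → prints [7, 2, 1, 6, 6, 573]
`print(b)` → prints [7, 2, 1, 6, 6]

Answer:
[7, 2, 1, 6, 6, 573]
[7, 2, 1, 6, 6]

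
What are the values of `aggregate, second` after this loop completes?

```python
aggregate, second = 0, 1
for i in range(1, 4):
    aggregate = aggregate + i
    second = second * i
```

Sum and factorial of 1 to 3
`aggregate, second` takes the values: (0, 1) → (1, 1) → (3, 1) → (3, 2) → (6, 2) → (6, 6)

Answer: 6, 6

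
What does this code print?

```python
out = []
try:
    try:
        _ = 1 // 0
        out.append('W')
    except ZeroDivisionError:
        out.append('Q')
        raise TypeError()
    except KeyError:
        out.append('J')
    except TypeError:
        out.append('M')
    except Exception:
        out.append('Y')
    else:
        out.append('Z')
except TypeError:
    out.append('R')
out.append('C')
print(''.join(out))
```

Execution trace: 'Q' (inner except ZeroDivisionError) → 'R' (outer except TypeError) → 'C' (after the try/except). Output: QRC

Answer: QRC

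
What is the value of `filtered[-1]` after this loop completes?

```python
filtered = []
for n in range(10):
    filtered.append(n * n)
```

Last element of squares 0 to 9
`filtered` takes the values: [] → [0] → [0, 1] → [0, 1, 4] → [0, 1, 4, 9] → [0, 1, 4, 9, 16] → [0, 1, 4, 9, 16, 25] → [0, 1, 4, 9, 16, 25, 36] → [0, 1, 4, 9, 16, 25, 36, 49] → [0, 1, 4, 9, 16, 25, 36, 49, 64] → [0, 1, 4, 9, 16, 25, 36, 49, 64, 81]
So `filtered[-1]` = 81

Answer: 81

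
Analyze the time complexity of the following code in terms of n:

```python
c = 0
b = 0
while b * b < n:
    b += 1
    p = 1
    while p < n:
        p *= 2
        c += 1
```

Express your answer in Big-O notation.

Each loop level contributes: √n × log n. Multiplying the contributions gives O(√n log n).

Answer: O(√n log n)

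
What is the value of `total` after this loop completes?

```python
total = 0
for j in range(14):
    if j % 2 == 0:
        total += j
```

Sum of even numbers 0 to 13
`total` takes the values: 0 → 2 → 6 → 12 → 20 → 30 → 42

Answer: 42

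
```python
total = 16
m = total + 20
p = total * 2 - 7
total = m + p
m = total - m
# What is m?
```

Trace:
`total = 16` → total = 16
`m = total + 20` → m = 36
`p = total * 2 - 7` → p = 25
`total = m + p` → total = 61
`m = total - m` → m = 25
So m = 25

Answer: 25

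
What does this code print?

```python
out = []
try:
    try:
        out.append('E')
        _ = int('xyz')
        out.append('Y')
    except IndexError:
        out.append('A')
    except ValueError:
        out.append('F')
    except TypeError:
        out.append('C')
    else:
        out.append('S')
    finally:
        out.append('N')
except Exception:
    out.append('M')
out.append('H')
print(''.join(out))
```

Execution trace: 'E' (inner try body) → 'F' (inner except ValueError) → 'N' (inner finally) → 'H' (after the try/except). Output: EFNH

Answer: EFNH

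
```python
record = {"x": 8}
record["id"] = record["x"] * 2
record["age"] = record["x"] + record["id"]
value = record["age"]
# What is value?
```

Trace:
`record = {"x": 8}` → record = {'x': 8}
`record["id"] = record["x"] * 2` → record = {'x': 8, 'id': 16}
`record["age"] = record["x"] + record["id"]` → record = {'x': 8, 'id': 16, 'age': 24}
`value = record["age"]` → value = 24
So value = 24

Answer: 24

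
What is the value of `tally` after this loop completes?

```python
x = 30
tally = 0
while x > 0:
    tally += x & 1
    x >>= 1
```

Count set bits in 30 (binary: 0b11110)
`tally` takes the values: 0 → 1 → 2 → 3 → 4

Answer: 4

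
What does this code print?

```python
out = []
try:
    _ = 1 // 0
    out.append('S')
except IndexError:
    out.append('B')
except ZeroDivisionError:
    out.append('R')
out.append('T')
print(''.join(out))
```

Execution trace: 'R' (except ZeroDivisionError) → 'T' (after the try/except). Output: RT

Answer: RT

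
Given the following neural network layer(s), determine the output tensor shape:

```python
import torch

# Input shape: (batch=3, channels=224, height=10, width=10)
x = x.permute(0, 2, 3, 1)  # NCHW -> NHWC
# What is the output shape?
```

Input: (3, 224, 10, 10) -> Output: (3, 10, 10, 224)

Answer: (3, 10, 10, 224)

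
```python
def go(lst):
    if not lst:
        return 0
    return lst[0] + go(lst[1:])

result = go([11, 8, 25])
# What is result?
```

11 + 8 + 25 + 0 = 44

Answer: 44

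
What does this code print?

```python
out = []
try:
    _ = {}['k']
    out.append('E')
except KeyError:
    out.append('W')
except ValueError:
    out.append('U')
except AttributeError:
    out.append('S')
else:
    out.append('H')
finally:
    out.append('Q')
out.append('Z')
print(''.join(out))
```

Execution trace: 'W' (except KeyError) → 'Q' (finally) → 'Z' (after the try/except). Output: WQZ

Answer: WQZ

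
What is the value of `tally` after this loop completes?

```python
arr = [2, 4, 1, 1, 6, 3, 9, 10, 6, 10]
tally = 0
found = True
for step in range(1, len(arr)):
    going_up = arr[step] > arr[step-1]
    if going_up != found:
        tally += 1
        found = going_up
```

Count direction changes in [2, 4, 1, 1, 6, 3, 9, 10, 6, 10]
`tally` takes the values: 0 → 1 → 2 → 3 → 4 → 5 → 6

Answer: 6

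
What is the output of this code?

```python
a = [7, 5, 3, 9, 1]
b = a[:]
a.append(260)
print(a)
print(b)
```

Key concept: slice [:] creates copy.
Step by step:
`a = [7, 5, 3, 9, 1]` → a = [7, 5, 3, 9, 1]
`b = a[:]` → b = [7, 5, 3, 9, 1]
`a.append(260)` → a = [7, 5, 3, 9, 1, 260]
`print(a)` → prints [7, 5, 3, 9, 1, 260]
`print(b)` → prints [7, 5, 3, 9, 1]

Answer:
[7, 5, 3, 9, 1, 260]
[7, 5, 3, 9, 1]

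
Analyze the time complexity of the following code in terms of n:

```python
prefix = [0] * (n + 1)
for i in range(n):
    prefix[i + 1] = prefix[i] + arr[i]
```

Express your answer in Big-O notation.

This is Prefix sum computation. Time complexity: O(n).

Answer: O(n)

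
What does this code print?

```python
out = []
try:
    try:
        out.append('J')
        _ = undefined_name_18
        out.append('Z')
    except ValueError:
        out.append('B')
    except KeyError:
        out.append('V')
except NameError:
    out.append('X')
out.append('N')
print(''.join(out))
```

Execution trace: 'J' (try body) → 'X' (outer except NameError) → 'N' (after the try/except). Output: JXN

Answer: JXN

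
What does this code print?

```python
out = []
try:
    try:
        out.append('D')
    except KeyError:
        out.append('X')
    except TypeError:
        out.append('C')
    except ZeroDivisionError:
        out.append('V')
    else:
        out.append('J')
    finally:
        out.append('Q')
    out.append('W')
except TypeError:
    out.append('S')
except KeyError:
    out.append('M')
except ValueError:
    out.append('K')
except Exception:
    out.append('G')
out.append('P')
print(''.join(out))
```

Execution trace: 'D' (inner try body, no exception) → 'J' (inner else) → 'Q' (inner finally) → 'W' (try body, no exception) → 'P' (after the try/except). Output: DJQWP

Answer: DJQWP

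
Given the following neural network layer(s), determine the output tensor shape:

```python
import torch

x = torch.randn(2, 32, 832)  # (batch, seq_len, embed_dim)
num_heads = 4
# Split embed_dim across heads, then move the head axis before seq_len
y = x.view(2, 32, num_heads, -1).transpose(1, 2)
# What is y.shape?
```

Input: (2, 32, 832) -> head_dim = 832 // 4 = 208; after view: (2, 32, 4, 208) -> after transpose(1, 2): (2, 4, 32, 208) -> Output: (2, 4, 32, 208)

Answer: (2, 4, 32, 208)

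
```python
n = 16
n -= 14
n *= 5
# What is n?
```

Trace:
`n = 16` → n = 16
`n -= 14` → n = 2
`n *= 5` → n = 10
So n = 10

Answer: 10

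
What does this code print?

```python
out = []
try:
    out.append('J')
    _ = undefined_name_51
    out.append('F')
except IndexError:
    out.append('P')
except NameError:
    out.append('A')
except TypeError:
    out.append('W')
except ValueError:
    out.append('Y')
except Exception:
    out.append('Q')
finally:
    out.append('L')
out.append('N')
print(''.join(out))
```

Execution trace: 'J' (try body) → 'A' (except NameError) → 'L' (finally) → 'N' (after the try/except). Output: JALN

Answer: JALN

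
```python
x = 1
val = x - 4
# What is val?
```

Trace:
`x = 1` → x = 1
`val = x - 4` → val = -3
So val = -3

Answer: -3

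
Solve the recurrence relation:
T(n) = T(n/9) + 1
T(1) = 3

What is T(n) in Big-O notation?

Each step divides n by 9 and adds 1. After log_9(n) steps we reach T(1)=3. So T(n) = 1·log_9(n) + 3 = O(log n).

Answer: O(log n)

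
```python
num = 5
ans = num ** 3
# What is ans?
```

Trace:
`num = 5` → num = 5
`ans = num ** 3` → ans = 125
So ans = 125

Answer: 125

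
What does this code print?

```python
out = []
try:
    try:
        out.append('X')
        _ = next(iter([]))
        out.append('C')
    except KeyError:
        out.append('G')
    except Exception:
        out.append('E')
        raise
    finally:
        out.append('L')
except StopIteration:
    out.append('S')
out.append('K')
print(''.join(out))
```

Execution trace: 'X' (inner try body) → 'E' (inner except Exception) → 'L' (inner finally) → 'S' (outer except StopIteration) → 'K' (after the try/except). Output: XELSK

Answer: XELSK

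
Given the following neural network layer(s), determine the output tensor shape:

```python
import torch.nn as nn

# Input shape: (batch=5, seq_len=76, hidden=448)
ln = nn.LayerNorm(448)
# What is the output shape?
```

Input: (5, 76, 448) -> Output: (5, 76, 448)

Answer: (5, 76, 448)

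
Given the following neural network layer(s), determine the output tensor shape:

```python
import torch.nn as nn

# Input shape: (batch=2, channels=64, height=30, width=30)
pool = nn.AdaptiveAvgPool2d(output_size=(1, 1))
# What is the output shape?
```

Input: (2, 64, 30, 30) -> Output: (2, 64, 1, 1)

Answer: (2, 64, 1, 1)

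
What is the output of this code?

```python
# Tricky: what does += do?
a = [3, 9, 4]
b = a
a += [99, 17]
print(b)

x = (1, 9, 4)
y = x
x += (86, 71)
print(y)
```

Key concept: += behavior differs for mutable vs immutable.
Step by step:
`a = [3, 9, 4]` → a = [3, 9, 4]
`b = a` → b = [3, 9, 4] (same object as a)
`a += [99, 17]` → a = [3, 9, 4, 99, 17] (same object as b); b = [3, 9, 4, 99, 17] (same object as a)
`print(b)` → prints [3, 9, 4, 99, 17]
`x = (1, 9, 4)` → x = (1, 9, 4)
`y = x` → y = (1, 9, 4)
`x += (86, 71)` → x = (1, 9, 4, 86, 71)
`print(y)` → prints (1, 9, 4)

Answer:
[3, 9, 4, 99, 17]
(1, 9, 4)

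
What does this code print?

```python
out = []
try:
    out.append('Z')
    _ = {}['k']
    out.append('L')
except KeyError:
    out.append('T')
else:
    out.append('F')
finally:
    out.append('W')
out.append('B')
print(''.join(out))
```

Execution trace: 'Z' (try body) → 'T' (except KeyError) → 'W' (finally) → 'B' (after the try/except). Output: ZTWB

Answer: ZTWB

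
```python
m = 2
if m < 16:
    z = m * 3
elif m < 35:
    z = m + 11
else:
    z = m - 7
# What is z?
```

Trace:
`m = 2` → m = 2
`if m < 16: ...` → m < 16 is True → z = 6
So z = 6

Answer: 6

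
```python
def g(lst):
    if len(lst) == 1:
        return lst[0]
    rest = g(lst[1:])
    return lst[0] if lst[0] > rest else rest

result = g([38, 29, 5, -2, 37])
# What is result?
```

Recursive max over [38, 29, 5, -2, 37] = 38

Answer: 38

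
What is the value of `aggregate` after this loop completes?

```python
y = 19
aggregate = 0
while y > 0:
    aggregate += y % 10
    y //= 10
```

Sum digits of 19
`aggregate` takes the values: 0 → 9 → 10

Answer: 10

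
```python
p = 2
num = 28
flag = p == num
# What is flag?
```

Trace:
`p = 2` → p = 2
`num = 28` → num = 28
`flag = p == num` → flag = False
So flag = False

Answer: False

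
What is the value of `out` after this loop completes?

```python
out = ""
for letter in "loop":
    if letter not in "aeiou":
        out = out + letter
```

Remove vowels from 'loop'
`out` takes the values: "" → "l" → "lp"

Answer: "lp"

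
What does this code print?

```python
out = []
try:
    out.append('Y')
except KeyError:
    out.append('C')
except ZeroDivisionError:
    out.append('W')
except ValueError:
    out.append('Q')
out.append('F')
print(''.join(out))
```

Execution trace: 'Y' (try body, no exception) → 'F' (after the try/except). Output: YF

Answer: YF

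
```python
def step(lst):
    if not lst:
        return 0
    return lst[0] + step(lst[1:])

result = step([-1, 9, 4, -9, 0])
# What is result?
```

(-1) + 9 + 4 + (-9) + 0 + 0 = 3

Answer: 3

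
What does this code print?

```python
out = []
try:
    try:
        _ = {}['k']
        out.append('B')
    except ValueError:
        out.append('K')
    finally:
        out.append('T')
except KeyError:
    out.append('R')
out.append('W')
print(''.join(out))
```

Execution trace: 'T' (inner finally) → 'R' (outer except KeyError) → 'W' (after the try/except). Output: TRW

Answer: TRW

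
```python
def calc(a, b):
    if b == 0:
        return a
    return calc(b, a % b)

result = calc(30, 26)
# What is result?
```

calc(30, 26) -> calc(26, 4) -> calc(4, 2) -> calc(2, 0) -> 2

Answer: 2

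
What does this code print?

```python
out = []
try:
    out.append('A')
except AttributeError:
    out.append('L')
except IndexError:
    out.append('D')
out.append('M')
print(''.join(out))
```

Execution trace: 'A' (try body, no exception) → 'M' (after the try/except). Output: AM

Answer: AM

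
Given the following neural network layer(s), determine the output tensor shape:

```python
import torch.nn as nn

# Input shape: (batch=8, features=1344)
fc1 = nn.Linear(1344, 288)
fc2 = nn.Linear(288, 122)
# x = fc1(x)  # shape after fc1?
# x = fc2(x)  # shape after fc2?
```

Input: (8, 1344) -> after fc1: (8, 288) -> Output: (8, 122)

Answer: (8, 122)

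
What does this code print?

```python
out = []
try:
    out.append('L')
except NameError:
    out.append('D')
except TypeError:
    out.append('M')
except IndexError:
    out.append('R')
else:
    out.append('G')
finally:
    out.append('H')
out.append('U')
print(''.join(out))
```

Execution trace: 'L' (try body, no exception) → 'G' (else) → 'H' (finally) → 'U' (after the try/except). Output: LGHU

Answer: LGHU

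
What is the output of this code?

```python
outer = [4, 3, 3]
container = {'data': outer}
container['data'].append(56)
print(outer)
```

Key concept: dict holds reference to list.
Step by step:
`outer = [4, 3, 3]` → outer = [4, 3, 3]
`container = {'data': outer}` → container = {'data': [4, 3, 3]}
`container['data'].append(56)` → outer = [4, 3, 3, 56]; container = {'data': [4, 3, 3, 56]}
`print(outer)` → prints [4, 3, 3, 56]

Answer: [4, 3, 3, 56]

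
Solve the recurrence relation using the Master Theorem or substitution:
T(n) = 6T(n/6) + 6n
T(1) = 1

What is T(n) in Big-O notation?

By Master Theorem: a=6, b=6, f(n)=6n. Since log_6(6) = 1 and f(n) = Θ(n^1), Case 2 applies. T(n) = O(n log n).

Answer: O(n log n)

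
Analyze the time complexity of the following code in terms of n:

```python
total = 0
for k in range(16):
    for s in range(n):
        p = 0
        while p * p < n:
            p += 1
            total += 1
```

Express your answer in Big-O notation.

Each loop level contributes: 1 × n × √n. Multiplying the contributions gives O(n√n).

Answer: O(n√n)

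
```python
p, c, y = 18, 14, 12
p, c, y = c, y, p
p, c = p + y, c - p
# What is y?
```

Trace:
`p, c, y = 18, 14, 12` → p = 18; c = 14; y = 12
`p, c, y = c, y, p` → p = 14; c = 12; y = 18
`p, c = p + y, c - p` → p = 32; c = -2
So y = 18

Answer: 18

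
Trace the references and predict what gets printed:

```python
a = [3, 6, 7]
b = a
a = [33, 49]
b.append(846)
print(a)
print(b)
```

Key concept: rebinding vs mutation: a is rebound to a new list, b still points at the original.
Step by step:
`a = [3, 6, 7]` → a = [3, 6, 7]
`b = a` → b = [3, 6, 7] (same object as a)
`a = [33, 49]` → a = [33, 49]
`b.append(846)` → b = [3, 6, 7, 846]
`print(a)` → prints [33, 49]
`print(b)` → prints [3, 6, 7, 846]

Answer:
[33, 49]
[3, 6, 7, 846]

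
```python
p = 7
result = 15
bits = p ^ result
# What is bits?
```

Trace:
`p = 7` → p = 7
`result = 15` → result = 15
`bits = p ^ result` → bits = 8
So bits = 8

Answer: 8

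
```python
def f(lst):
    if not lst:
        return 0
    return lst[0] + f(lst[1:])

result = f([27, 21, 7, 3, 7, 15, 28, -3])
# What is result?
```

27 + 21 + 7 + 3 + 7 + 15 + 28 + (-3) + 0 = 105

Answer: 105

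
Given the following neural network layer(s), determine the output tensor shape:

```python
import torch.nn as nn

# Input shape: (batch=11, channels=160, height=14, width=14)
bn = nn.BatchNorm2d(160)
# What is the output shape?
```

Input: (11, 160, 14, 14) -> Output: (11, 160, 14, 14)

Answer: (11, 160, 14, 14)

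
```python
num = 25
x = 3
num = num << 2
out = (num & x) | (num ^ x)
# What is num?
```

Trace:
`num = 25` → num = 25
`x = 3` → x = 3
`num = num << 2` → num = 100
`out = (num & x) | (num ^ x)` → out = 103
So num = 100

Answer: 100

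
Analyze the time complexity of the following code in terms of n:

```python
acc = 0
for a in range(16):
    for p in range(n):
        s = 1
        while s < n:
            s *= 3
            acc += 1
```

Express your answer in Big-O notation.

Each loop level contributes: 1 × n × log n. Multiplying the contributions gives O(n log n).

Answer: O(n log n)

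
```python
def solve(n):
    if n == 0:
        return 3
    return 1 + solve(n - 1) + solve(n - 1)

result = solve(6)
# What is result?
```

solve(n) = 1 + 2·solve(n-1), solve(0)=3. Closed form: (3+1)·2^6 - 1 = 255.

Answer: 255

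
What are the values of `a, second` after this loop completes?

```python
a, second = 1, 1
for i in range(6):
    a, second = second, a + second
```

Fibonacci: after 6 iterations
`a, second` takes the values: (1, 1) → (1, 2) → (2, 3) → (3, 5) → (5, 8) → (8, 13) → (13, 21)

Answer: 13, 21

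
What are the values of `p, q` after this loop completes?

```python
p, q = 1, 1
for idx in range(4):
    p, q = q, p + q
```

Fibonacci: after 4 iterations
`p, q` takes the values: (1, 1) → (1, 2) → (2, 3) → (3, 5) → (5, 8)

Answer: 5, 8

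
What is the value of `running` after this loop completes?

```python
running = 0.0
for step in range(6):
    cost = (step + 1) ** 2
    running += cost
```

Sum of squared losses 1² + 2² + ... + 6²
`running` takes the values: 0.0 → 1.0 → 5.0 → 14.0 → 30.0 → 55.0 → 91.0

Answer: 91.0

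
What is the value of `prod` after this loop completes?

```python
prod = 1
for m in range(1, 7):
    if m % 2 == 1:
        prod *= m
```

Product of odd numbers 1 to 6
`prod` takes the values: 1 → 3 → 15

Answer: 15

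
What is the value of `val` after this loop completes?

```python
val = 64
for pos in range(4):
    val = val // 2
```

Halve 4 times: 64 // 2^4 = 4
`val` takes the values: 64 → 32 → 16 → 8 → 4

Answer: 4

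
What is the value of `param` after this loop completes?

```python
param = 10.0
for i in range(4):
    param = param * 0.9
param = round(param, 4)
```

Exponential decay: 10.0 * 0.9^4
`param` takes the values: 10.0 → 9.0 → 8.1 → 7.29 → 6.561

Answer: 6.561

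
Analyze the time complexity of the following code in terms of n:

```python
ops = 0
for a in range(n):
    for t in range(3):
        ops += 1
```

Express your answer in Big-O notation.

Each loop level contributes: n × 1. Multiplying the contributions gives O(n).

Answer: O(n)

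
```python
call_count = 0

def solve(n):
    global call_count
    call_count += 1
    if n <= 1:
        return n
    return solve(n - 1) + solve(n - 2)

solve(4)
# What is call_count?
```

Calls(n) = 1 + Calls(n-1) + Calls(n-2); Calls(0)=Calls(1)=1. For n=4 this gives 9.

Answer: 9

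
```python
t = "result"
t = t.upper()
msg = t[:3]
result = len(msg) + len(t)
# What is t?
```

Trace:
`t = "result"` → t = 'result'
`t = t.upper()` → t = 'RESULT'
`msg = t[:3]` → msg = 'RES'
`result = len(msg) + len(t)` → result = 9
So t = 'RESULT'

Answer: 'RESULT'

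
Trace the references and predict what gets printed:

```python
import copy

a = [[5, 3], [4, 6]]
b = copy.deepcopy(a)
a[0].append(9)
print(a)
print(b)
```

Key concept: deep copy is fully independent.
Step by step:
`a = [[5, 3], [4, 6]]` → a = [[5, 3], [4, 6]]
`b = copy.deepcopy(a)` → b = [[5, 3], [4, 6]]
`a[0].append(9)` → a = [[5, 3, 9], [4, 6]]
`print(a)` → prints [[5, 3, 9], [4, 6]]
`print(b)` → prints [[5, 3], [4, 6]]

Answer:
[[5, 3, 9], [4, 6]]
[[5, 3], [4, 6]]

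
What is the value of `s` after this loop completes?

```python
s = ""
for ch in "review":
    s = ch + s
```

Reverse 'review'
`s` takes the values: "" → "r" → "er" → "ver" → "iver" → "eiver" → "weiver"

Answer: "weiver"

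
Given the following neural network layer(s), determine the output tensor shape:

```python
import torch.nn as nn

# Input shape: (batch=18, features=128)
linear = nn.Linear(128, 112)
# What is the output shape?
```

Input: (18, 128) -> Output: (18, 112)

Answer: (18, 112)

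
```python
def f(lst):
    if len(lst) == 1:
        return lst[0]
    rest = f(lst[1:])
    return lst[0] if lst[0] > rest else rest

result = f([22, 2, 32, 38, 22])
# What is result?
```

Recursive max over [22, 2, 32, 38, 22] = 38

Answer: 38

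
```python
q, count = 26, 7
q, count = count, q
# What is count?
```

Trace:
`q, count = 26, 7` → q = 26; count = 7
`q, count = count, q` → q = 7; count = 26
So count = 26

Answer: 26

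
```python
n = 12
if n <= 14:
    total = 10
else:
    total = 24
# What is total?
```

Trace:
`n = 12` → n = 12
`if n <= 14: ...` → n <= 14 is True → total = 10
So total = 10

Answer: 10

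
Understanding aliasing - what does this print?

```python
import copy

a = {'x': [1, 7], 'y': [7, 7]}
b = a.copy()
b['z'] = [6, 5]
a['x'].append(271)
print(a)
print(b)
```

Key concept: shallow copy of dict with mutable values.
Step by step:
`a = {'x': [1, 7], 'y': [7, 7]}` → a = {'x': [1, 7], 'y': [7, 7]}
`b = a.copy()` → b = {'x': [1, 7], 'y': [7, 7]}
`b['z'] = [6, 5]` → b = {'x': [1, 7], 'y': [7, 7], 'z': [6, 5]}
`a['x'].append(271)` → a = {'x': [1, 7, 271], 'y': [7, 7]}; b = {'x': [1, 7, 271], 'y': [7, 7], 'z': [6, 5]}
`print(a)` → prints {'x': [1, 7, 271], 'y': [7, 7]}
`print(b)` → prints {'x': [1, 7, 271], 'y': [7, 7], 'z': [6, 5]}

Answer:
{'x': [1, 7, 271], 'y': [7, 7]}
{'x': [1, 7, 271], 'y': [7, 7], 'z': [6, 5]}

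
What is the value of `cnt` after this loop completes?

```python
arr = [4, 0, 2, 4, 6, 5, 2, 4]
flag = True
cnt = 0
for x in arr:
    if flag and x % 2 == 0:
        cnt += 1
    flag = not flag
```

Count even values at even positions
`cnt` takes the values: 0 → 1 → 2 → 3 → 4

Answer: 4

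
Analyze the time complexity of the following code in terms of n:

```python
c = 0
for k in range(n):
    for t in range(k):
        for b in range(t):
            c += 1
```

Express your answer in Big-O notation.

Each loop level contributes: n × n × n. Multiplying the contributions gives O(n^3).

Answer: O(n^3)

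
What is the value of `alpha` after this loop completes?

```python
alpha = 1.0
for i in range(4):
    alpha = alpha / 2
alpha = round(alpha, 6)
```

Halving LR 4 times: 1 / 2^4
`alpha` takes the values: 1.0 → 0.5 → 0.25 → 0.125 → 0.0625

Answer: 0.0625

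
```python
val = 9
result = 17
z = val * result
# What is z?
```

Trace:
`val = 9` → val = 9
`result = 17` → result = 17
`z = val * result` → z = 153
So z = 153

Answer: 153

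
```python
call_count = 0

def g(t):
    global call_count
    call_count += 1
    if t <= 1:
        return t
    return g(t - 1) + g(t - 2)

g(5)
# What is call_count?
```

Calls(t) = 1 + Calls(t-1) + Calls(t-2); Calls(0)=Calls(1)=1. For t=5 this gives 15.

Answer: 15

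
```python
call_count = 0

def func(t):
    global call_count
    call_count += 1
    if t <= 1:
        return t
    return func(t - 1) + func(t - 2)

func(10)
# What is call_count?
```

Calls(t) = 1 + Calls(t-1) + Calls(t-2); Calls(0)=Calls(1)=1. For t=10 this gives 177.

Answer: 177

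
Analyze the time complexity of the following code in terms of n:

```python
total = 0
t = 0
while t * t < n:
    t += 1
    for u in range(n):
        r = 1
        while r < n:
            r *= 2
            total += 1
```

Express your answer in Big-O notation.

Each loop level contributes: √n × n × log n. Multiplying the contributions gives O(n√n log n).

Answer: O(n√n log n)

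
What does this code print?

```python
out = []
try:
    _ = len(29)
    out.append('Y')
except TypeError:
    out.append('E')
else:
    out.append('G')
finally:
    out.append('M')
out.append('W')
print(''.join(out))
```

Execution trace: 'E' (except TypeError) → 'M' (finally) → 'W' (after the try/except). Output: EMW

Answer: EMW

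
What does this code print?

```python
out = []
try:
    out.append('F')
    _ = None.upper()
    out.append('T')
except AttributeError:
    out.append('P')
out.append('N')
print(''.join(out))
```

Execution trace: 'F' (try body) → 'P' (except AttributeError) → 'N' (after the try/except). Output: FPN

Answer: FPN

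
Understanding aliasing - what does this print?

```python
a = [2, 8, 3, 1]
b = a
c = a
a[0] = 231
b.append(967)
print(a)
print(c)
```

Key concept: multiple aliases.
Step by step:
`a = [2, 8, 3, 1]` → a = [2, 8, 3, 1]
`b = a` → b = [2, 8, 3, 1] (same object as a)
`c = a` → c = [2, 8, 3, 1] (same object as a, b)
`a[0] = 231` → a = [231, 8, 3, 1] (same object as b, c); b = [231, 8, 3, 1] (same object as a, c); c = [231, 8, 3, 1] (same object as a, b)
`b.append(967)` → a = [231, 8, 3, 1, 967] (same object as b, c); b = [231, 8, 3, 1, 967] (same object as a, c); c = [231, 8, 3, 1, 967] (same object as a, b)
`print(a)` → prints [231, 8, 3, 1, 967]
`print(c)` → prints [231, 8, 3, 1, 967]

Answer:
[231, 8, 3, 1, 967]
[231, 8, 3, 1, 967]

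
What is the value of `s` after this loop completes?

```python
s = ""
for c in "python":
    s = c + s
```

Reverse 'python'
`s` takes the values: "" → "p" → "yp" → "typ" → "htyp" → "ohtyp" → "nohtyp"

Answer: "nohtyp"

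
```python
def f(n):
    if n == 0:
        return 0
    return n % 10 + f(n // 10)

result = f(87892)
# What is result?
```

Sum of digits of 87892: 2 + 9 + 8 + 7 + 8 = 34

Answer: 34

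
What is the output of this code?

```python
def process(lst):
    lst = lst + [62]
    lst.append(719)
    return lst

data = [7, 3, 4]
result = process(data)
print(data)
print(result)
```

Key concept: rebinding parameter vs mutation.
Step by step:
`data = [7, 3, 4]` → data = [7, 3, 4]
`result = process(data)` → result = [7, 3, 4, 62, 719]
`print(data)` → prints [7, 3, 4]
`print(result)` → prints [7, 3, 4, 62, 719]

Answer:
[7, 3, 4]
[7, 3, 4, 62, 719]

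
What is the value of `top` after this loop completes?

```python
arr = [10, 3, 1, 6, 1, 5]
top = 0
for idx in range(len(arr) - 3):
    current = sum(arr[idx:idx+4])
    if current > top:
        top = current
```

Max sum of 4-element window in [10, 3, 1, 6, 1, 5]
`top` takes the values: 0 → 20

Answer: 20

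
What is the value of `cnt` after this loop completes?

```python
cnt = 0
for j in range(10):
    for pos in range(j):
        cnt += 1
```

Triangle number: 0+1+2+...+9
`cnt` takes the values: 0 → 1 → 2 → 3 → 4 → 5 → 6 → 7 → 8 → 9 → 10 → 11 → 12 → 13 → 14 → 15 → 16 → 17 → 18 → 19 → 20 → 21 → 22 → 23 → 24 → 25 → 26 → 27 → 28 → 29 → … → 41 → 42 → 43 → 44 → 45

Answer: 45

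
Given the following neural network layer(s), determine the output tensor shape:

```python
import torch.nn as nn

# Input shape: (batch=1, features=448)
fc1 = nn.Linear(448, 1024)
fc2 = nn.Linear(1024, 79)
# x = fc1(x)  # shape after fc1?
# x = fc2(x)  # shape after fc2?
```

Input: (1, 448) -> after fc1: (1, 1024) -> Output: (1, 79)

Answer: (1, 79)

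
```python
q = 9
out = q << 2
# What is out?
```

Trace:
`q = 9` → q = 9
`out = q << 2` → out = 36
So out = 36

Answer: 36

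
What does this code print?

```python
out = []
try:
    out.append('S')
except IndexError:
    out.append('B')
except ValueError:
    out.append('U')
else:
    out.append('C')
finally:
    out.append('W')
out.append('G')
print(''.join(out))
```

Execution trace: 'S' (try body, no exception) → 'C' (else) → 'W' (finally) → 'G' (after the try/except). Output: SCWG

Answer: SCWG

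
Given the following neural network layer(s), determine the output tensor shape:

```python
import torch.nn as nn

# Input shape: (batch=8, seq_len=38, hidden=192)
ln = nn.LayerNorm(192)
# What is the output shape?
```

Input: (8, 38, 192) -> Output: (8, 38, 192)

Answer: (8, 38, 192)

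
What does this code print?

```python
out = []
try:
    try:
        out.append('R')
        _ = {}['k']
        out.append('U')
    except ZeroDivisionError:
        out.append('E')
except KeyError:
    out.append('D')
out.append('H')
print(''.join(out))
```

Execution trace: 'R' (try body) → 'D' (outer except KeyError) → 'H' (after the try/except). Output: RDH

Answer: RDH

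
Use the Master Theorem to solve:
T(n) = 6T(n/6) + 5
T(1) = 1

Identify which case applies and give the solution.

a=6, b=6, f(n)=5. log_6(6) = 1. Since c=0 < 1, Case 1 applies: T(n) = Θ(n^log_b(a)) = O(n).

Answer: O(n) - Case 1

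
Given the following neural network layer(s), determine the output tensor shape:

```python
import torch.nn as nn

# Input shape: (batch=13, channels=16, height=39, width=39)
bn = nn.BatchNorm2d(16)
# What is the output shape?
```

Input: (13, 16, 39, 39) -> Output: (13, 16, 39, 39)

Answer: (13, 16, 39, 39)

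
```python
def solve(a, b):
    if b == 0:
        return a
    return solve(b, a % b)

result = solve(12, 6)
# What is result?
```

solve(12, 6) -> solve(6, 0) -> 6

Answer: 6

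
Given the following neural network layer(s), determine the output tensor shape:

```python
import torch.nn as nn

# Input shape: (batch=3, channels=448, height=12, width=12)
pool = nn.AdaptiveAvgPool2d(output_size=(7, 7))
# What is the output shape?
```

Input: (3, 448, 12, 12) -> Output: (3, 448, 7, 7)

Answer: (3, 448, 7, 7)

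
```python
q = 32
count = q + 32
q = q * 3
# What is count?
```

Trace:
`q = 32` → q = 32
`count = q + 32` → count = 64
`q = q * 3` → q = 96
So count = 64

Answer: 64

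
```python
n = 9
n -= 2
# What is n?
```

Trace:
`n = 9` → n = 9
`n -= 2` → n = 7
So n = 7

Answer: 7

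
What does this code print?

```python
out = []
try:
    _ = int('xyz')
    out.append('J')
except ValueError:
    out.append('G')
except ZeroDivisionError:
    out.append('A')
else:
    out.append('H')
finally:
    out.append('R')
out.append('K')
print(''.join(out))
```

Execution trace: 'G' (except ValueError) → 'R' (finally) → 'K' (after the try/except). Output: GRK

Answer: GRK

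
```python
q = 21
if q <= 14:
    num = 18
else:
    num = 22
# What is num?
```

Trace:
`q = 21` → q = 21
`if q <= 14: ...` → q <= 14 is False, take else branch → num = 22
So num = 22

Answer: 22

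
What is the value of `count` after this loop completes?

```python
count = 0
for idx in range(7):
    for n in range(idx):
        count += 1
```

Triangle number: 0+1+2+...+6
`count` takes the values: 0 → 1 → 2 → 3 → 4 → 5 → 6 → 7 → 8 → 9 → 10 → 11 → 12 → 13 → 14 → 15 → 16 → 17 → 18 → 19 → 20 → 21

Answer: 21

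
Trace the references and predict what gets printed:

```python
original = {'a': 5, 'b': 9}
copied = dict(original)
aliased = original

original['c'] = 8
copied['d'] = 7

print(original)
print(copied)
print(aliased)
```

Key concept: dict() creates copy, assignment creates alias.
Step by step:
`original = {'a': 5, 'b': 9}` → original = {'a': 5, 'b': 9}
`copied = dict(original)` → copied = {'a': 5, 'b': 9}
`aliased = original` → aliased = {'a': 5, 'b': 9} (same object as original)
`original['c'] = 8` → original = {'a': 5, 'b': 9, 'c': 8} (same object as aliased); aliased = {'a': 5, 'b': 9, 'c': 8} (same object as original)
`copied['d'] = 7` → copied = {'a': 5, 'b': 9, 'd': 7}
`print(original)` → prints {'a': 5, 'b': 9, 'c': 8}
`print(copied)` → prints {'a': 5, 'b': 9, 'd': 7}
`print(aliased)` → prints {'a': 5, 'b': 9, 'c': 8}

Answer:
{'a': 5, 'b': 9, 'c': 8}
{'a': 5, 'b': 9, 'd': 7}
{'a': 5, 'b': 9, 'c': 8}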